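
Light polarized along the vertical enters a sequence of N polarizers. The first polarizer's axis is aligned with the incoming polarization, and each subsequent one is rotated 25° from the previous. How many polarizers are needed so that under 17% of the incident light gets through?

First polarizer is aligned with the polarization: full transmission.
Each further stage multiplies by cos²(25°) = 0.8214.
After N polarizers: T = 0.8214^(N−1). Require T < 0.17 ⇒ N−1 > ln(0.17)/ln(0.8214) = 9.01, so N−1 ≥ 10 and N = 11.
Check: N=11 gives T = 0.1398 < 0.17; N=10 gives T = 0.1702.

N = 11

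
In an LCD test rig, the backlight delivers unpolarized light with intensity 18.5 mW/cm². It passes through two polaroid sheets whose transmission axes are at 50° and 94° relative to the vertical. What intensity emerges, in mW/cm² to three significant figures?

I ≈ 4.79 mW/cm²

Unpolarized light through the first polarizer → I₁ = 18.5 mW/cm²/2 = 9.25 mW/cm², polarized at 50°.
I₂ = I₁ · cos²(44°) = 9.25 · 0.5174 = 4.786 mW/cm².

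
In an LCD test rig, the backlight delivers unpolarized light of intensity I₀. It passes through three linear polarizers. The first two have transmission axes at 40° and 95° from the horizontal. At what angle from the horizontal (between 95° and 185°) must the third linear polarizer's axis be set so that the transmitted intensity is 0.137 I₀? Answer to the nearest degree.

Unpolarized light through the first polarizer → I₁ = ½ I₀, now polarized at 40°.
I₂ = I₁ cos²(95° − 40°) = 0.5 I₀ · cos²(55°) = 0.1645 I₀.
Need I₃/I₀ = 0.137, so cos²(θ − 95°) = 0.137 / 0.1645 = 0.8329.
θ − 95° = arccos(√0.8329) = 24.1°, giving θ ≈ 95 + 24.1 = 119.1°.

θ ≈ 119°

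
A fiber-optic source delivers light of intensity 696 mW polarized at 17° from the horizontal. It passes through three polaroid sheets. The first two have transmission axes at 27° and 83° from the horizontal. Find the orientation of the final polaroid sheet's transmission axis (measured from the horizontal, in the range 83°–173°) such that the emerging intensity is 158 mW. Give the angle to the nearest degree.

θ ≈ 113°

By Malus's law, I₁ = I₀ cos²(27° − 17°) = I₀ cos²(10°) = 0.9698 I₀.
I₂ = I₁ cos²(83° − 27°) = 0.9698 I₀ · cos²(56°) = 0.3033 I₀.
Target fraction: 158 / 696 mW = 0.227 of I₀.
Need I₃/I₀ = 0.227, so cos²(θ − 83°) = 0.227 / 0.3033 = 0.7486.
θ − 83° = arccos(√0.7486) = 30.1°, giving θ ≈ 83 + 30.1 = 113.1°.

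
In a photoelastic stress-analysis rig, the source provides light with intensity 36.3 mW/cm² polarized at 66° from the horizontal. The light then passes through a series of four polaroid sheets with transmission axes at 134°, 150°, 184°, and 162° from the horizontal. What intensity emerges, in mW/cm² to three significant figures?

I ≈ 2.78 mW/cm²

I₁ = 36.3 mW/cm² · cos²(68°) = 5.094 mW/cm².
I₂ = I₁ · cos²(16°) = 5.094 · 0.924 = 4.707 mW/cm².
I₃ = I₂ · cos²(34°) = 4.707 · 0.6873 = 3.235 mW/cm².
I₄ = I₃ · cos²(22°) = 3.235 · 0.8597 = 2.781 mW/cm².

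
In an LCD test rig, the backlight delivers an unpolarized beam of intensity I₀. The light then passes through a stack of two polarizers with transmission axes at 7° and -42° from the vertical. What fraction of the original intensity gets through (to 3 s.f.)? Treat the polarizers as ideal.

≈ 0.215 I₀

Unpolarized light through the first polarizer → I₁ = ½ I₀, now polarized at 7°.
I₂ = I₁ cos²(-42° − 7°) = 0.5 I₀ · cos²(49°) = 0.2152 I₀.
Transmitted fraction = 0.2152.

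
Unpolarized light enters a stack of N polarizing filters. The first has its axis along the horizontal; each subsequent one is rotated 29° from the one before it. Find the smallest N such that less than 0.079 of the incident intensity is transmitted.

First polarizer halves the unpolarized light: factor 1/2.
Each further stage multiplies by cos²(29°) = 0.765.
After N polarizers: T = 0.5·0.765^(N−1). Require T < 0.079 ⇒ N−1 > ln(0.079/0.5)/ln(0.765) = 6.89, so N−1 ≥ 7 and N = 8.
Check: N=8 gives T = 0.07664 < 0.079; N=7 gives T = 0.1002.

N = 8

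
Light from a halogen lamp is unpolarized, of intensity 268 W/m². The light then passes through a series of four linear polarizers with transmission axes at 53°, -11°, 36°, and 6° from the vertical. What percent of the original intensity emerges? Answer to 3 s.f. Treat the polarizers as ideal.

≈ 3.35%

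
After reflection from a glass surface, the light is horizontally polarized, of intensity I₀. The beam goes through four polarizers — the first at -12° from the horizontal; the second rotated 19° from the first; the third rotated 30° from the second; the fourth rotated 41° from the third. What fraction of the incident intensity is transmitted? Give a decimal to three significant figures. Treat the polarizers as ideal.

≈ 0.365 I₀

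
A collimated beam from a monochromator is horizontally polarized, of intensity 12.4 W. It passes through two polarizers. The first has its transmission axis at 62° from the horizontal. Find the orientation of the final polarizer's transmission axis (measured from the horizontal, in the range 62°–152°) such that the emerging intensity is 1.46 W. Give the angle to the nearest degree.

θ ≈ 105°

I₁ = I₀ cos²(62° − 0°) = I₀ cos²(62°) = 0.2204 I₀.
Target fraction: 1.46 / 12.4 W = 0.1177 of I₀.
Need I₂/I₀ = 0.1177, so cos²(θ − 62°) = 0.1177 / 0.2204 = 0.5342.
θ − 62° = arccos(√0.5342) = 43.0°, giving θ ≈ 62 + 43.0 = 105.0°.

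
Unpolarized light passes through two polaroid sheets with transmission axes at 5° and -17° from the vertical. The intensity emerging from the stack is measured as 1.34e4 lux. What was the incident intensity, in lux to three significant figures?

Unpolarized light through the first polarizer → I₁ = ½ I₀, now polarized at 5°.
I₂ = I₁ cos²(-17° − 5°) = 0.5 I₀ · cos²(22°) = 0.4298 I₀.
So 1.34e4 lux = 0.4298 I₀, giving I₀ = 1.34e4/0.4298 = 3.117e+04 lux.

I₀ ≈ 3.12e4 lux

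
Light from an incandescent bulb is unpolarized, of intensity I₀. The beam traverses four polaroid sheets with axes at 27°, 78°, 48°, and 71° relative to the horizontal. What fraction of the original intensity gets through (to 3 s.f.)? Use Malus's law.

Unpolarized light through the first polarizer → I₁ = ½ I₀, now polarized at 27°.
I₂ = I₁ cos²(78° − 27°) = 0.5 I₀ · cos²(51°) = 0.198 I₀.
I₃ = I₂ cos²(48° − 78°) = 0.198 I₀ · cos²(30°) = 0.1485 I₀.
I₄ = I₃ cos²(71° − 48°) = 0.1485 I₀ · cos²(23°) = 0.1258 I₀.
Transmitted fraction = 0.1258.

≈ 0.126 I₀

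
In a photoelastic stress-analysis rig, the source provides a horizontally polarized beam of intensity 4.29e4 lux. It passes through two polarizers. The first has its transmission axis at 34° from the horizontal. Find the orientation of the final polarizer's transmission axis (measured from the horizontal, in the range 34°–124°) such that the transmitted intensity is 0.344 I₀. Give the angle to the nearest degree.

θ ≈ 79°

I₁ = I₀ cos²(34° − 0°) = I₀ cos²(34°) = 0.6873 I₀.
Need I₂/I₀ = 0.344, so cos²(θ − 34°) = 0.344 / 0.6873 = 0.5005.
θ − 34° = arccos(√0.5005) = 45.0°, giving θ ≈ 34 + 45.0 = 79.0°.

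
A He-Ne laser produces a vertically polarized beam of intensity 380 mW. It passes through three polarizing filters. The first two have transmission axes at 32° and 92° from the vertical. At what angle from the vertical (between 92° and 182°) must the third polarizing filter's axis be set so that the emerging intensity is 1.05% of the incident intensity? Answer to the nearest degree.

θ ≈ 168°

I₁ = I₀ cos²(32° − 0°) = I₀ cos²(32°) = 0.7192 I₀.
I₂ = I₁ cos²(92° − 32°) = 0.7192 I₀ · cos²(60°) = 0.1798 I₀.
Need I₃/I₀ = 0.0105, so cos²(θ − 92°) = 0.0105 / 0.1798 = 0.0584.
θ − 92° = arccos(√0.0584) = 76.0°, giving θ ≈ 92 + 76.0 = 168.0°.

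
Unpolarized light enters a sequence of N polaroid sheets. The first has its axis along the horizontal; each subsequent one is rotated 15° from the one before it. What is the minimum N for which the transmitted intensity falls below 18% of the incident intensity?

N = 16

First polarizer halves the unpolarized light: factor 1/2.
Each further stage multiplies by cos²(15°) = 0.933.
After N polarizers: T = 0.5·0.933^(N−1). Require T < 0.18 ⇒ N−1 > ln(0.18/0.5)/ln(0.933) = 14.73, so N−1 ≥ 15 and N = 16.
Check: N=16 gives T = 0.1767 < 0.18; N=15 gives T = 0.1894.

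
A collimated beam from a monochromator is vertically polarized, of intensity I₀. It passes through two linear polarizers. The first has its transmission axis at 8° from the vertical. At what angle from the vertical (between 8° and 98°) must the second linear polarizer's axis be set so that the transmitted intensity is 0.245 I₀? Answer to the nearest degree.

θ ≈ 68°

I₁ = I₀ cos²(8° − 0°) = I₀ cos²(8°) = 0.9806 I₀.
Need I₂/I₀ = 0.245, so cos²(θ − 8°) = 0.245 / 0.9806 = 0.2498.
θ − 8° = arccos(√0.2498) = 60.0°, giving θ ≈ 8 + 60.0 = 68.0°.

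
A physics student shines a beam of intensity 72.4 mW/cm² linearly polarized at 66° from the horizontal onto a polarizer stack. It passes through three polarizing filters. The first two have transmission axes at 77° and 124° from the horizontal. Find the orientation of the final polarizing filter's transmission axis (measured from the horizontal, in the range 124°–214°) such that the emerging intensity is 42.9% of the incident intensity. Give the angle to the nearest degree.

θ ≈ 136°

I₁ = I₀ cos²(77° − 66°) = I₀ cos²(11°) = 0.9636 I₀.
I₂ = I₁ cos²(124° − 77°) = 0.9636 I₀ · cos²(47°) = 0.4482 I₀.
Need I₃/I₀ = 0.429, so cos²(θ − 124°) = 0.429 / 0.4482 = 0.9572.
θ − 124° = arccos(√0.9572) = 11.9°, giving θ ≈ 124 + 11.9 = 135.9°.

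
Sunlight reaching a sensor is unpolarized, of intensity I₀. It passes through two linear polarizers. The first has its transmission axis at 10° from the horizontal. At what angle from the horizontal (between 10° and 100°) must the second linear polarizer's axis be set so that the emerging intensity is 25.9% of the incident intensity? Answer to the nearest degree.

Unpolarized light through the first polarizer → I₁ = ½ I₀, now polarized at 10°.
Need I₂/I₀ = 0.259, so cos²(θ − 10°) = 0.259 / 0.5 = 0.518.
θ − 10° = arccos(√0.518) = 44.0°, giving θ ≈ 10 + 44.0 = 54.0°.

θ ≈ 54°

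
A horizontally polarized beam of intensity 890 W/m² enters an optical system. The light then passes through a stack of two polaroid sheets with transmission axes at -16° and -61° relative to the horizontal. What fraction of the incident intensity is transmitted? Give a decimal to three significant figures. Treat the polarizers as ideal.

I/I₀ ≈ 0.462

I₁ = 890 W/m² · cos²(16°) = 822.4 W/m².
I₂ = I₁ · cos²(45°) = 822.4 · 0.5 = 411.2 W/m².
Transmitted fraction = 0.462.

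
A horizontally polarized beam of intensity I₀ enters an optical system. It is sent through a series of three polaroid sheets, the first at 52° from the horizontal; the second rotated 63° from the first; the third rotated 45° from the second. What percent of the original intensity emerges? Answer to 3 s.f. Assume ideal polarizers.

By Malus's law, I₁ = I₀ cos²(52° − 0°) = I₀ cos²(52°) = 0.379 I₀.
I₂ = I₁ cos²(63°) = 0.379 · 0.2061 I₀ = 0.07812 I₀.
I₃ = I₂ cos²(45°) = 0.07812 · 0.5 I₀ = 0.03906 I₀.
That is 3.906% of the incident intensity.

≈ 3.91%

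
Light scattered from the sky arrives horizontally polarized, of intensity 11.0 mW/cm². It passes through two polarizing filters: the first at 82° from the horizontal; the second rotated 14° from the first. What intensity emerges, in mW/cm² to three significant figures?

I₁ = 11.0 mW/cm² · cos²(82°) = 0.2131 mW/cm².
I₂ = I₁ · cos²(14°) = 0.2131 · 0.9415 = 0.2006 mW/cm².

I ≈ 0.201 mW/cm²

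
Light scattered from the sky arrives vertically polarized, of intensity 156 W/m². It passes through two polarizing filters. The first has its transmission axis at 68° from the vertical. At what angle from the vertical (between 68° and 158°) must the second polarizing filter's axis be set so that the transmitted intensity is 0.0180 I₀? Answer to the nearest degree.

θ ≈ 137°

By Malus's law, I₁ = I₀ cos²(68° − 0°) = I₀ cos²(68°) = 0.1403 I₀.
Need I₂/I₀ = 0.018, so cos²(θ − 68°) = 0.018 / 0.1403 = 0.1283.
θ − 68° = arccos(√0.1283) = 69.0°, giving θ ≈ 68 + 69.0 = 137.0°.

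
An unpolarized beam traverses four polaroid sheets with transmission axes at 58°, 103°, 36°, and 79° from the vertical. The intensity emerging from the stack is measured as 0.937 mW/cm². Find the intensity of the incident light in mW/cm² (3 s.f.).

Unpolarized light through the first polarizer → I₁ = ½ I₀, now polarized at 58°.
I₂ = I₁ cos²(103° − 58°) = 0.5 I₀ · cos²(45°) = 0.25 I₀.
I₃ = I₂ cos²(36° − 103°) = 0.25 I₀ · cos²(67°) = 0.03817 I₀.
I₄ = I₃ cos²(79° − 36°) = 0.03817 I₀ · cos²(43°) = 0.02042 I₀.
So 0.937 mW/cm² = 0.02042 I₀, giving I₀ = 0.937/0.02042 = 45.9 mW/cm².

I₀ ≈ 45.9 mW/cm²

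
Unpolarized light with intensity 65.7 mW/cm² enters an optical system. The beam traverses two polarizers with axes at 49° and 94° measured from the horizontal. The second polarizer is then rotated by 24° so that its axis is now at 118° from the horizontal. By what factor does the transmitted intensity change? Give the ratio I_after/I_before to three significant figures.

I_new/I_old ≈ 0.257

Before rotation:
Unpolarized light through the first polarizer → I₁ = ½ I₀, now polarized at 49°.
I₂ = I₁ cos²(94° − 49°) = 0.5 I₀ · cos²(45°) = 0.25 I₀.
After rotation:
Unpolarized light through the first polarizer → I₁ = ½ I₀, now polarized at 49°.
I₂ = I₁ cos²(118° − 49°) = 0.5 I₀ · cos²(69°) = 0.06421 I₀.
Ratio = 0.06421 / 0.25 = 0.2569.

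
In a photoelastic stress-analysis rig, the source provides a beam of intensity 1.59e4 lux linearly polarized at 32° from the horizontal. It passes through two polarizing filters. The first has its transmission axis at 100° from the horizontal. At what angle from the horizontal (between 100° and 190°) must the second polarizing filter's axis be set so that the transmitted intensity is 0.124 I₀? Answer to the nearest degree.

By Malus's law, I₁ = I₀ cos²(100° − 32°) = I₀ cos²(68°) = 0.1403 I₀.
Need I₂/I₀ = 0.124, so cos²(θ − 100°) = 0.124 / 0.1403 = 0.8836.
θ − 100° = arccos(√0.8836) = 19.9°, giving θ ≈ 100 + 19.9 = 119.9°.

θ ≈ 120°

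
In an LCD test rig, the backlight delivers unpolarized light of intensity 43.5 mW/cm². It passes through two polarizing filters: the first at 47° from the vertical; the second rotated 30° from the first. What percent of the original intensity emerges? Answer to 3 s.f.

Unpolarized light through the first polarizer → I₁ = 43.5 mW/cm²/2 = 21.75 mW/cm², polarized at 47°.
I₂ = I₁ · cos²(30°) = 21.75 · 0.75 = 16.31 mW/cm².
That is 37.5% of the incident intensity.

≈ 37.5%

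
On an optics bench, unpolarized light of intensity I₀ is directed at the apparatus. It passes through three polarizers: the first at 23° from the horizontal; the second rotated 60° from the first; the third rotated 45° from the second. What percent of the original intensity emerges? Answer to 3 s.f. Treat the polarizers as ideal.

≈ 6.25%

Unpolarized light through the first polarizer → I₁ = ½ I₀, now polarized at 23°.
I₂ = I₁ cos²(60°) = 0.5 · 0.25 I₀ = 0.125 I₀.
I₃ = I₂ cos²(45°) = 0.125 · 0.5 I₀ = 0.0625 I₀.
That is 6.25% of the incident intensity.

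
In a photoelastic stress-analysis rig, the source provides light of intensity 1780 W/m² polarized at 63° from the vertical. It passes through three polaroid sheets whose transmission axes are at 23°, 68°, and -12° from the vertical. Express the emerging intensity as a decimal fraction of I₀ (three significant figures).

I/I₀ ≈ 0.00885

I₁ = 1780 W/m² · cos²(40°) = 1045 W/m².
I₂ = I₁ · cos²(45°) = 1045 · 0.5 = 522.3 W/m².
I₃ = I₂ · cos²(80°) = 522.3 · 0.03015 = 15.75 W/m².
Transmitted fraction = 0.008847.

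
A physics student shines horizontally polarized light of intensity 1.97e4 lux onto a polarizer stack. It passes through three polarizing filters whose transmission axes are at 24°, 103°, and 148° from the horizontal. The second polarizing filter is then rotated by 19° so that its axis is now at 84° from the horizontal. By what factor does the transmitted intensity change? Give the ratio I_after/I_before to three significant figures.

Before rotation:
By Malus's law, I₁ = I₀ cos²(24° − 0°) = I₀ cos²(24°) = 0.8346 I₀.
I₂ = I₁ cos²(103° − 24°) = 0.8346 I₀ · cos²(79°) = 0.03038 I₀.
I₃ = I₂ cos²(148° − 103°) = 0.03038 I₀ · cos²(45°) = 0.01519 I₀.
After rotation:
I₁ = I₀ cos²(24° − 0°) = I₀ cos²(24°) = 0.8346 I₀.
I₂ = I₁ cos²(84° − 24°) = 0.8346 I₀ · cos²(60°) = 0.2086 I₀.
I₃ = I₂ cos²(148° − 84°) = 0.2086 I₀ · cos²(64°) = 0.04009 I₀.
Ratio = 0.04009 / 0.01519 = 2.639.

I_new/I_old ≈ 2.64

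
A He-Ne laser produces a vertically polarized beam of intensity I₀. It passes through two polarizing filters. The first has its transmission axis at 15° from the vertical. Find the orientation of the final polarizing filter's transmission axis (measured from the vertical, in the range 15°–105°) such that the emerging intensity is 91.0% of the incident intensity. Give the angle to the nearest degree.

I₁ = I₀ cos²(15° − 0°) = I₀ cos²(15°) = 0.933 I₀.
Need I₂/I₀ = 0.91, so cos²(θ − 15°) = 0.91 / 0.933 = 0.9753.
θ − 15° = arccos(√0.9753) = 9.0°, giving θ ≈ 15 + 9.0 = 24.0°.

θ ≈ 24°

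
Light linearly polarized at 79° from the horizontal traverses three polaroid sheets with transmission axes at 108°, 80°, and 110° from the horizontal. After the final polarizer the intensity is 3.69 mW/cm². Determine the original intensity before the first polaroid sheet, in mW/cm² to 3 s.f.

I₀ ≈ 8.25 mW/cm²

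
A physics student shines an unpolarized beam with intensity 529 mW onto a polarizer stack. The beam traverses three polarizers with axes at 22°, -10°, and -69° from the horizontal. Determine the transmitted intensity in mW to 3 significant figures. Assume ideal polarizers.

Unpolarized light through the first polarizer → I₁ = 529 mW/2 = 264.5 mW, polarized at 22°.
I₂ = I₁ · cos²(32°) = 264.5 · 0.7192 = 190.2 mW.
I₃ = I₂ · cos²(59°) = 190.2 · 0.2653 = 50.46 mW.

I ≈ 50.5 mW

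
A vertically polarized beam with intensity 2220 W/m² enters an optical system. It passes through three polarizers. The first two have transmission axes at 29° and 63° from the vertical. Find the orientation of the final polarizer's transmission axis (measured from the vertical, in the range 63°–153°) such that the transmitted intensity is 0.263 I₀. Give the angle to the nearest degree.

θ ≈ 108°

I₁ = I₀ cos²(29° − 0°) = I₀ cos²(29°) = 0.765 I₀.
I₂ = I₁ cos²(63° − 29°) = 0.765 I₀ · cos²(34°) = 0.5258 I₀.
Need I₃/I₀ = 0.263, so cos²(θ − 63°) = 0.263 / 0.5258 = 0.5002.
θ − 63° = arccos(√0.5002) = 45.0°, giving θ ≈ 63 + 45.0 = 108.0°.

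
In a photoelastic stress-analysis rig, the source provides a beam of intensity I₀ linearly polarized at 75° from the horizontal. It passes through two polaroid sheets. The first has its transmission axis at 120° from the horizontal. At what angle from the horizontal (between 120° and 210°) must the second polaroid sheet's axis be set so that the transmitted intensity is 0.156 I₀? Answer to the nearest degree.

θ ≈ 176°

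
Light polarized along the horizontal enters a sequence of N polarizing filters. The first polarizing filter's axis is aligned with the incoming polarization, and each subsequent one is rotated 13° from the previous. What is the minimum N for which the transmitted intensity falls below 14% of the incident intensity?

First polarizer is aligned with the polarization: full transmission.
Each further stage multiplies by cos²(13°) = 0.9494.
After N polarizers: T = 0.9494^(N−1). Require T < 0.14 ⇒ N−1 > ln(0.14)/ln(0.9494) = 37.86, so N−1 ≥ 38 and N = 39.
Check: N=39 gives T = 0.139 < 0.14; N=38 gives T = 0.1464.

N = 39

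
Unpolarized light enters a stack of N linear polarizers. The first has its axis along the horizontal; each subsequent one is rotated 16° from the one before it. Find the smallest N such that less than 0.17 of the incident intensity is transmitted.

N = 15

First polarizer halves the unpolarized light: factor 1/2.
Each further stage multiplies by cos²(16°) = 0.924.
After N polarizers: T = 0.5·0.924^(N−1). Require T < 0.17 ⇒ N−1 > ln(0.17/0.5)/ln(0.924) = 13.65, so N−1 ≥ 14 and N = 15.
Check: N=15 gives T = 0.1654 < 0.17; N=14 gives T = 0.179.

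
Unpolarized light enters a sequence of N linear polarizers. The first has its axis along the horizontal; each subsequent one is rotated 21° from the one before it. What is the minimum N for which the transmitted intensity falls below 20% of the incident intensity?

First polarizer halves the unpolarized light: factor 1/2.
Each further stage multiplies by cos²(21°) = 0.8716.
After N polarizers: T = 0.5·0.8716^(N−1). Require T < 0.20 ⇒ N−1 > ln(0.20/0.5)/ln(0.8716) = 6.67, so N−1 ≥ 7 and N = 8.
Check: N=8 gives T = 0.191 < 0.20; N=7 gives T = 0.2192.

N = 8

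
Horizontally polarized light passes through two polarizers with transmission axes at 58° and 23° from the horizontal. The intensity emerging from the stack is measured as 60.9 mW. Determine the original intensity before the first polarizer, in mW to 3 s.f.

I₀ ≈ 323 mW

I₁ = I₀ cos²(58° − 0°) = I₀ cos²(58°) = 0.2808 I₀.
I₂ = I₁ cos²(23° − 58°) = 0.2808 I₀ · cos²(35°) = 0.1884 I₀.
So 60.9 mW = 0.1884 I₀, giving I₀ = 60.9/0.1884 = 323.2 mW.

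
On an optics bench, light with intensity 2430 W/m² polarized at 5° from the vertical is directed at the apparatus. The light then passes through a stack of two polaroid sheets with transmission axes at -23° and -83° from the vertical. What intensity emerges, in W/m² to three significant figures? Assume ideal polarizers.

By Malus's law, I₁ = 2430 W/m² · cos²(28°) = 1894 W/m².
I₂ = I₁ · cos²(60°) = 1894 · 0.25 = 473.6 W/m².

I ≈ 474 W/m²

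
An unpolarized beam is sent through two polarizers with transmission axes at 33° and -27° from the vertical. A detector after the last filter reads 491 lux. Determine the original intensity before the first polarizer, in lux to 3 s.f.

I₀ ≈ 3930 lux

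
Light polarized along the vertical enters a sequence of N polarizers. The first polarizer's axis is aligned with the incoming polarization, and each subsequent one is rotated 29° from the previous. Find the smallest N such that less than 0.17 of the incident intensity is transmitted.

N = 8

First polarizer is aligned with the polarization: full transmission.
Each further stage multiplies by cos²(29°) = 0.765.
After N polarizers: T = 0.765^(N−1). Require T < 0.17 ⇒ N−1 > ln(0.17)/ln(0.765) = 6.61, so N−1 ≥ 7 and N = 8.
Check: N=8 gives T = 0.1533 < 0.17; N=7 gives T = 0.2004.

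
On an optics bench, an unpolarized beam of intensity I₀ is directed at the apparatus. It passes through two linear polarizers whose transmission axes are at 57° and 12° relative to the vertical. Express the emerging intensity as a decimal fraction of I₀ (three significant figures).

≈ 0.250 I₀

Unpolarized light through the first polarizer → I₁ = ½ I₀, now polarized at 57°.
I₂ = I₁ cos²(12° − 57°) = 0.5 I₀ · cos²(45°) = 0.25 I₀.
Transmitted fraction = 0.25.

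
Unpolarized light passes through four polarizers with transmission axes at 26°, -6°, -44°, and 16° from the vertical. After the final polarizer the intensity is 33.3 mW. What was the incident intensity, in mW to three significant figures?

I₀ ≈ 597 mW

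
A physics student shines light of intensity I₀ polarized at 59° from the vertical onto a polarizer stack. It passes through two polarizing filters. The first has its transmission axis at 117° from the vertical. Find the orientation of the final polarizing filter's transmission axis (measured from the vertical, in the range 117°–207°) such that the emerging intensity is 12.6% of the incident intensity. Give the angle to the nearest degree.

I₁ = I₀ cos²(117° − 59°) = I₀ cos²(58°) = 0.2808 I₀.
Need I₂/I₀ = 0.126, so cos²(θ − 117°) = 0.126 / 0.2808 = 0.4487.
θ − 117° = arccos(√0.4487) = 47.9°, giving θ ≈ 117 + 47.9 = 164.9°.

θ ≈ 165°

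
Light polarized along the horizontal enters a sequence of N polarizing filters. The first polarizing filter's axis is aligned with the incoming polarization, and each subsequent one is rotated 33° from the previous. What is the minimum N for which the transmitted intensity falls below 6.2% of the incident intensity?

N = 9

First polarizer is aligned with the polarization: full transmission.
Each further stage multiplies by cos²(33°) = 0.7034.
After N polarizers: T = 0.7034^(N−1). Require T < 0.062 ⇒ N−1 > ln(0.062)/ln(0.7034) = 7.90, so N−1 ≥ 8 and N = 9.
Check: N=9 gives T = 0.0599 < 0.062; N=8 gives T = 0.08517.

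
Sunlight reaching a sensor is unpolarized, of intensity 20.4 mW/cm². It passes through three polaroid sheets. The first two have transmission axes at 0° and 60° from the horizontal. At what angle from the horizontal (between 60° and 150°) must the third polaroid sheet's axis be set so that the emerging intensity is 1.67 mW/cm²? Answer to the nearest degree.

Unpolarized light through the first polarizer → I₁ = ½ I₀, now polarized at 0°.
I₂ = I₁ cos²(60° − 0°) = 0.5 I₀ · cos²(60°) = 0.125 I₀.
Target fraction: 1.67 / 20.4 mW/cm² = 0.08186 of I₀.
Need I₃/I₀ = 0.08186, so cos²(θ − 60°) = 0.08186 / 0.125 = 0.6549.
θ − 60° = arccos(√0.6549) = 36.0°, giving θ ≈ 60 + 36.0 = 96.0°.

θ ≈ 96°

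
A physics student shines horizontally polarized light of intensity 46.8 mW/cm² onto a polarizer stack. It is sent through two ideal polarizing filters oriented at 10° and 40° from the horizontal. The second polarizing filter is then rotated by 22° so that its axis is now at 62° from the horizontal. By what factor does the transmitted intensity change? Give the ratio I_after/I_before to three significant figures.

Before rotation:
I₁ = I₀ cos²(10° − 0°) = I₀ cos²(10°) = 0.9698 I₀.
I₂ = I₁ cos²(40° − 10°) = 0.9698 I₀ · cos²(30°) = 0.7274 I₀.
After rotation:
I₁ = I₀ cos²(10° − 0°) = I₀ cos²(10°) = 0.9698 I₀.
I₂ = I₁ cos²(62° − 10°) = 0.9698 I₀ · cos²(52°) = 0.3676 I₀.
Ratio = 0.3676 / 0.7274 = 0.5054.

I_new/I_old ≈ 0.505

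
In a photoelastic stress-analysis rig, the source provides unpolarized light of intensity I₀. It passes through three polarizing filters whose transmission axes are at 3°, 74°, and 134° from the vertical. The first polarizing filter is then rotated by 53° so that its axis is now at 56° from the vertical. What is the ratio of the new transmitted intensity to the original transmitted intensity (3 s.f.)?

I_new/I_old ≈ 8.53

Before rotation:
Unpolarized light through the first polarizer → I₁ = ½ I₀, now polarized at 3°.
I₂ = I₁ cos²(74° − 3°) = 0.5 I₀ · cos²(71°) = 0.053 I₀.
I₃ = I₂ cos²(134° − 74°) = 0.053 I₀ · cos²(60°) = 0.01325 I₀.
After rotation:
Unpolarized light through the first polarizer → I₁ = ½ I₀, now polarized at 56°.
I₂ = I₁ cos²(74° − 56°) = 0.5 I₀ · cos²(18°) = 0.4523 I₀.
I₃ = I₂ cos²(134° − 74°) = 0.4523 I₀ · cos²(60°) = 0.1131 I₀.
Ratio = 0.1131 / 0.01325 = 8.534.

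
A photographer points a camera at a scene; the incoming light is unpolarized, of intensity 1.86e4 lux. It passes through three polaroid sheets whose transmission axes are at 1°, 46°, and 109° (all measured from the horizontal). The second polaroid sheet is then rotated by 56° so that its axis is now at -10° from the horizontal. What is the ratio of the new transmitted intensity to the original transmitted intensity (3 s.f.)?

Before rotation:
Unpolarized light through the first polarizer → I₁ = ½ I₀, now polarized at 1°.
I₂ = I₁ cos²(46° − 1°) = 0.5 I₀ · cos²(45°) = 0.25 I₀.
I₃ = I₂ cos²(109° − 46°) = 0.25 I₀ · cos²(63°) = 0.05153 I₀.
After rotation:
Unpolarized light through the first polarizer → I₁ = ½ I₀, now polarized at 1°.
I₂ = I₁ cos²(-10° − 1°) = 0.5 I₀ · cos²(11°) = 0.4818 I₀.
Angle between axes 2 and 3: 61°. I₃ = 0.4818 I₀ · cos²(61°) = 0.1132 I₀.
Ratio = 0.1132 / 0.05153 = 2.198.

I_new/I_old ≈ 2.20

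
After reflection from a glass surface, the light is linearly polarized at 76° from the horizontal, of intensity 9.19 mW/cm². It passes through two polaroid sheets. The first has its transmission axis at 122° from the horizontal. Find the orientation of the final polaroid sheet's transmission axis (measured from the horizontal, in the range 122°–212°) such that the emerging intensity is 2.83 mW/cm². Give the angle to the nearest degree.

θ ≈ 159°

I₁ = I₀ cos²(122° − 76°) = I₀ cos²(46°) = 0.4826 I₀.
Target fraction: 2.83 / 9.19 mW/cm² = 0.3079 of I₀.
Need I₂/I₀ = 0.3079, so cos²(θ − 122°) = 0.3079 / 0.4826 = 0.6382.
θ − 122° = arccos(√0.6382) = 37.0°, giving θ ≈ 122 + 37.0 = 159.0°.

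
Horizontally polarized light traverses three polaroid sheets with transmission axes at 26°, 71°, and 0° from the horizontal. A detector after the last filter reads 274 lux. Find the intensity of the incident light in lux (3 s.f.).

I₀ ≈ 6400 lux

By Malus's law, I₁ = I₀ cos²(26° − 0°) = I₀ cos²(26°) = 0.8078 I₀.
I₂ = I₁ cos²(71° − 26°) = 0.8078 I₀ · cos²(45°) = 0.4039 I₀.
I₃ = I₂ cos²(0° − 71°) = 0.4039 I₀ · cos²(71°) = 0.04281 I₀.
So 274 lux = 0.04281 I₀, giving I₀ = 274/0.04281 = 6400 lux.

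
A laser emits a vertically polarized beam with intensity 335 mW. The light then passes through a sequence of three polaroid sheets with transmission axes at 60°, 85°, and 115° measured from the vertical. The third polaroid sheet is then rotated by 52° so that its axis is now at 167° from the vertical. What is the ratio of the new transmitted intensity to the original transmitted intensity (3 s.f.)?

I_new/I_old ≈ 0.0258

Before rotation:
I₁ = I₀ cos²(60° − 0°) = I₀ cos²(60°) = 0.25 I₀.
I₂ = I₁ cos²(85° − 60°) = 0.25 I₀ · cos²(25°) = 0.2053 I₀.
I₃ = I₂ cos²(115° − 85°) = 0.2053 I₀ · cos²(30°) = 0.154 I₀.
After rotation:
I₁ = I₀ cos²(60° − 0°) = I₀ cos²(60°) = 0.25 I₀.
I₂ = I₁ cos²(85° − 60°) = 0.25 I₀ · cos²(25°) = 0.2053 I₀.
I₃ = I₂ cos²(167° − 85°) = 0.2053 I₀ · cos²(82°) = 0.003977 I₀.
Ratio = 0.003977 / 0.154 = 0.02583.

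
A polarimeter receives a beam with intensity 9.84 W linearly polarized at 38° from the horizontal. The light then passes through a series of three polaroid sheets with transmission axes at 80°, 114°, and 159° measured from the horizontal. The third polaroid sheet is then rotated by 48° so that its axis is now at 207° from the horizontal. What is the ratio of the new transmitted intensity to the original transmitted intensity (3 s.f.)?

Before rotation:
I₁ = I₀ cos²(80° − 38°) = I₀ cos²(42°) = 0.5523 I₀.
I₂ = I₁ cos²(114° − 80°) = 0.5523 I₀ · cos²(34°) = 0.3796 I₀.
I₃ = I₂ cos²(159° − 114°) = 0.3796 I₀ · cos²(45°) = 0.1898 I₀.
After rotation:
I₁ = I₀ cos²(80° − 38°) = I₀ cos²(42°) = 0.5523 I₀.
I₂ = I₁ cos²(114° − 80°) = 0.5523 I₀ · cos²(34°) = 0.3796 I₀.
Angle between axes 2 and 3: 87°. I₃ = 0.3796 I₀ · cos²(87°) = 0.00104 I₀.
Ratio = 0.00104 / 0.1898 = 0.005478.

I_new/I_old ≈ 0.00548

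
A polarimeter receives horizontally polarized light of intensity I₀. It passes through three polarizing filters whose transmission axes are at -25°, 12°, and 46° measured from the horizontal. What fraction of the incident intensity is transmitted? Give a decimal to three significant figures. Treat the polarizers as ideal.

I₁ = I₀ cos²(-25° − 0°) = I₀ cos²(25°) = 0.8214 I₀.
I₂ = I₁ cos²(12° + 25°) = 0.8214 I₀ · cos²(37°) = 0.5239 I₀.
I₃ = I₂ cos²(46° − 12°) = 0.5239 I₀ · cos²(34°) = 0.3601 I₀.
Transmitted fraction = 0.3601.

≈ 0.360 I₀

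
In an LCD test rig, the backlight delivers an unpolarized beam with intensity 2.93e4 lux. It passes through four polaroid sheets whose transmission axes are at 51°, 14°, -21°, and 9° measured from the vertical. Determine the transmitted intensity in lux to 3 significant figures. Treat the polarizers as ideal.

I ≈ 4700 lux

Unpolarized light through the first polarizer → I₁ = 2.93e4 lux/2 = 1.465e+04 lux, polarized at 51°.
I₂ = I₁ · cos²(37°) = 1.465e+04 · 0.6378 = 9344 lux.
I₃ = I₂ · cos²(35°) = 9344 · 0.671 = 6270 lux.
I₄ = I₃ · cos²(30°) = 6270 · 0.75 = 4702 lux.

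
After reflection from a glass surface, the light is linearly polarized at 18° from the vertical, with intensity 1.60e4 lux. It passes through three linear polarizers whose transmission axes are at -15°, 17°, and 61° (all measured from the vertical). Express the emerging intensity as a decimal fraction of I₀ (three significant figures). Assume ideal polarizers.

I/I₀ ≈ 0.262

I₁ = 1.60e4 lux · cos²(33°) = 1.125e+04 lux.
I₂ = I₁ · cos²(32°) = 1.125e+04 · 0.7192 = 8094 lux.
I₃ = I₂ · cos²(44°) = 8094 · 0.5174 = 4188 lux.
Transmitted fraction = 0.2618.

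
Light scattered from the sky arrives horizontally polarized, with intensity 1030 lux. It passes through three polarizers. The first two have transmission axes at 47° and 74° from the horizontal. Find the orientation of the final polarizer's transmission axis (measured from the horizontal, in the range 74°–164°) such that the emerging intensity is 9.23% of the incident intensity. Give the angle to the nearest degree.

By Malus's law, I₁ = I₀ cos²(47° − 0°) = I₀ cos²(47°) = 0.4651 I₀.
I₂ = I₁ cos²(74° − 47°) = 0.4651 I₀ · cos²(27°) = 0.3693 I₀.
Need I₃/I₀ = 0.0923, so cos²(θ − 74°) = 0.0923 / 0.3693 = 0.25.
θ − 74° = arccos(√0.25) = 60.0°, giving θ ≈ 74 + 60.0 = 134.0°.

θ ≈ 134°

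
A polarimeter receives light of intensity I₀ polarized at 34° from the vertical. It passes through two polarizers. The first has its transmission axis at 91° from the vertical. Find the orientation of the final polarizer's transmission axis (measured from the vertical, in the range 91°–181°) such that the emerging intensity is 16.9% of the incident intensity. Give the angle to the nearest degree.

By Malus's law, I₁ = I₀ cos²(91° − 34°) = I₀ cos²(57°) = 0.2966 I₀.
Need I₂/I₀ = 0.169, so cos²(θ − 91°) = 0.169 / 0.2966 = 0.5697.
θ − 91° = arccos(√0.5697) = 41.0°, giving θ ≈ 91 + 41.0 = 132.0°.

θ ≈ 132°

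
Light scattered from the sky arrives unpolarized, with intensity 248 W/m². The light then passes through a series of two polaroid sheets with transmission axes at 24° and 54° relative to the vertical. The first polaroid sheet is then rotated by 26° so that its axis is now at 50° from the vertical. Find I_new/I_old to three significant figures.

Before rotation:
Unpolarized light through the first polarizer → I₁ = ½ I₀, now polarized at 24°.
I₂ = I₁ cos²(54° − 24°) = 0.5 I₀ · cos²(30°) = 0.375 I₀.
After rotation:
Unpolarized light through the first polarizer → I₁ = ½ I₀, now polarized at 50°.
I₂ = I₁ cos²(54° − 50°) = 0.5 I₀ · cos²(4°) = 0.4976 I₀.
Ratio = 0.4976 / 0.375 = 1.327.

I_new/I_old ≈ 1.33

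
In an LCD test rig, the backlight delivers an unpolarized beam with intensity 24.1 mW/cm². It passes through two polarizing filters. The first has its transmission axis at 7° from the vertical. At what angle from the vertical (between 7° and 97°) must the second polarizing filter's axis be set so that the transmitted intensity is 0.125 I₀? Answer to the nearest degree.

θ ≈ 67°

Unpolarized light through the first polarizer → I₁ = ½ I₀, now polarized at 7°.
Need I₂/I₀ = 0.125, so cos²(θ − 7°) = 0.125 / 0.5 = 0.25.
θ − 7° = arccos(√0.25) = 60.0°, giving θ ≈ 7 + 60.0 = 67.0°.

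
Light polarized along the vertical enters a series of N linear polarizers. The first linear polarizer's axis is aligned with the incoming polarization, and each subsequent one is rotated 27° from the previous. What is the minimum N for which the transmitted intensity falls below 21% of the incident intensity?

N = 8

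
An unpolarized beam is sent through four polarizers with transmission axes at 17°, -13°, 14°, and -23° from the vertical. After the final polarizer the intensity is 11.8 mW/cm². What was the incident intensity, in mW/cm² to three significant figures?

Unpolarized light through the first polarizer → I₁ = ½ I₀, now polarized at 17°.
I₂ = I₁ cos²(-13° − 17°) = 0.5 I₀ · cos²(30°) = 0.375 I₀.
I₃ = I₂ cos²(14° + 13°) = 0.375 I₀ · cos²(27°) = 0.2977 I₀.
I₄ = I₃ cos²(-23° − 14°) = 0.2977 I₀ · cos²(37°) = 0.1899 I₀.
So 11.8 mW/cm² = 0.1899 I₀, giving I₀ = 11.8/0.1899 = 62.14 mW/cm².

I₀ ≈ 62.1 mW/cm²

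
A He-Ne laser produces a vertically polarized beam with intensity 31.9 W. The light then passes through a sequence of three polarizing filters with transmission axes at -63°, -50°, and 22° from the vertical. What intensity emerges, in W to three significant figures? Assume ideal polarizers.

I ≈ 0.596 W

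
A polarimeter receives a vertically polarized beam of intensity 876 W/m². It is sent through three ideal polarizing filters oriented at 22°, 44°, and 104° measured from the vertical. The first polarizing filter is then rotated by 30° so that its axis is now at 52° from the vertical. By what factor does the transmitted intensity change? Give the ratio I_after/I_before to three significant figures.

I_new/I_old ≈ 0.503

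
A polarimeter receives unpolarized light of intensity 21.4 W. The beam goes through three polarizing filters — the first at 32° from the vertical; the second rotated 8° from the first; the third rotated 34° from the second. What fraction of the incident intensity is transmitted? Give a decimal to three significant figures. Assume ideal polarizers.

Unpolarized light through the first polarizer → I₁ = 21.4 W/2 = 10.7 W, polarized at 32°.
I₂ = I₁ · cos²(8°) = 10.7 · 0.9806 = 10.49 W.
I₃ = I₂ · cos²(34°) = 10.49 · 0.6873 = 7.212 W.
Transmitted fraction = 0.337.

I/I₀ ≈ 0.337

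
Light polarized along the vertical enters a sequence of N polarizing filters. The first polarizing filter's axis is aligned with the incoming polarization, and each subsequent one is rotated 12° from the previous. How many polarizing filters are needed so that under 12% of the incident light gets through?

First polarizer is aligned with the polarization: full transmission.
Each further stage multiplies by cos²(12°) = 0.9568.
After N polarizers: T = 0.9568^(N−1). Require T < 0.12 ⇒ N−1 > ln(0.12)/ln(0.9568) = 47.98, so N−1 ≥ 48 and N = 49.
Check: N=49 gives T = 0.1199 < 0.12; N=48 gives T = 0.1253.

N = 49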